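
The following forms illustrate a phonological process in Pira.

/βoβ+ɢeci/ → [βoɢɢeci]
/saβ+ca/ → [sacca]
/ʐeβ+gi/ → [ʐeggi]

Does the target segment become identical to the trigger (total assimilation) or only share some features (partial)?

The segment that alternates is /β/, which surfaces as [ɢ] when adjacent to /ɢ/.
The output [ɢ] is identical to the trigger /ɢ/ — every feature (place, manner, voicing) has been copied — so this is total assimilation.
The remaining alternations confirm this: /β/ → [c] before /c/; /β/ → [g] before /g/ — in each case the output is a copy of the following consonant.

total assimilation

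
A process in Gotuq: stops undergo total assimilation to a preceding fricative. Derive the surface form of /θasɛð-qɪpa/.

[θasɛððɪpa]

/q/ is the segment targeted by the rule; it sits immediately after /ð/, so it assimilates completely and surfaces as [ð].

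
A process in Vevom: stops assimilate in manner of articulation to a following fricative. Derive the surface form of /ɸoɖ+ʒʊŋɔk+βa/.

[ɸoʐʒʊŋɔxβa]

/ɖ/ is a voiced retroflex stop. The following trigger /ʒ/ is a fricative, so /ɖ/ must become a fricative as well.
The voiced retroflex fricative is [ʐ], so /ɖ/ → [ʐ].
At the second juncture, /k/ likewise becomes [x] adjacent to /β/.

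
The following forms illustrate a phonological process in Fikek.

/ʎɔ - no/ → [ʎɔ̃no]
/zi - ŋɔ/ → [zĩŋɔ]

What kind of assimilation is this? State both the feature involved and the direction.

The vowel /ɔ/ surfaces as nasalised [ɔ̃] next to the following nasal /n/ — it has acquired the [+nasal] feature of its neighbour.
The other form shows the same pattern: /i/ → [ĩ] before /ŋ/ — each time a vowel is nasalised next to a following nasal.
Because the conditioning nasal is to the right of the vowel that changes, the process is regressive (anticipatory).

regressive nasality assimilation (vowel nasalisation)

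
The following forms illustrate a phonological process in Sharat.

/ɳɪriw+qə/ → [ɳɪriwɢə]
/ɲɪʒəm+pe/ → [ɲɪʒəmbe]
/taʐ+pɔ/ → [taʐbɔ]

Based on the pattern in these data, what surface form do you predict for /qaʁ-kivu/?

The data show progressive voicing assimilation: /q/ → [ɢ] after /w/; /p/ → [b] after /m/; /p/ → [b] after /ʐ/. In each pair only voicing changes, matching the preceding consonant, while place and manner stay constant.
/k/ is a voiceless velar stop. The preceding trigger /ʁ/ is voiced, so /k/ must become voiced as well.
The voiced velar stop is [g], so /k/ → [g].

[qaʁgivu]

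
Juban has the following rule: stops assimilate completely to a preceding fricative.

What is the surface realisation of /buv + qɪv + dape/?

[buvvɪvvape]

/q/ is the segment targeted by the rule; it sits immediately after /v/, so it assimilates completely and surfaces as [v].
The same rule applies at the second boundary: /d/ → [v] next to /v/.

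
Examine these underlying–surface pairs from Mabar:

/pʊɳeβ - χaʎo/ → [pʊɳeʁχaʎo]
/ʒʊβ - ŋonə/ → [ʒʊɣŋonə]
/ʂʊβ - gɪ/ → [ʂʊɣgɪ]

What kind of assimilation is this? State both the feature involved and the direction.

regressive place assimilation

Underlying /β/ is realised as [ʁ] next to /χ/; /χ/ itself does not change.
/β/ is bilabial while /χ/ is uvular; the output [ʁ] is uvular, matching the trigger — so the feature that spreads is place.
Manner and voice are unchanged, so the assimilation is partial, not total.
Checking the remaining alternations: /β/ → [ɣ] before /ŋ/ (bilabial → velar, matching velar); /β/ → [ɣ] before /g/ (bilabial → velar, matching velar) — only place changes, and always toward the following segment.
Since the segment that changes precedes the conditioning segment, the assimilation is regressive.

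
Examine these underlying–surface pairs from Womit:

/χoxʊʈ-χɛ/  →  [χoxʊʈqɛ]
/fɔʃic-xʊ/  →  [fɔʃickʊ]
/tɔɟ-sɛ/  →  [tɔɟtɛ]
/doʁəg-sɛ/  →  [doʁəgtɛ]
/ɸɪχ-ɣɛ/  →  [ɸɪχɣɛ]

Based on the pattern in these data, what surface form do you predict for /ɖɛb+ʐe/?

[ɖɛbɖe]

The data show progressive manner assimilation: /χ/ → [q] after /ʈ/; /x/ → [k] after /c/; /s/ → [t] after /ɟ/; /s/ → [t] after /g/. In each pair only manner changes, matching the preceding consonant, while place and voice stay constant.
Nothing changes in [ɸɪχɣɛ]: there the adjacent consonants already agree in manner (/ɣ/ and /χ/ are both fricatives), so this form is consistent with the same rule.
/ʐ/ is a voiced retroflex fricative. The preceding trigger /b/ is a stop, so /ʐ/ must become a stop as well.
Changing only its manner to stop gives [ɖ] — the voiced retroflex stop.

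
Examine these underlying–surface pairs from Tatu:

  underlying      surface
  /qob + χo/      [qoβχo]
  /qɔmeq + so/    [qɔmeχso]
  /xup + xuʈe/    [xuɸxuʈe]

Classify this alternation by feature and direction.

The segment that alternates is /b/, which surfaces as [β] when adjacent to /χ/.
The change stop → fricative matches the manner of the following /χ/, identifying this as manner assimilation.
Place and voice are unchanged, so the assimilation is partial, not total.
Checking the remaining alternations: /q/ → [χ] before /s/ (stop → fricative, matching a fricative); /p/ → [ɸ] before /x/ (stop → fricative, matching a fricative) — only manner changes, and always toward the following segment.
Since the segment that changes precedes the conditioning segment, the assimilation is regressive.

regressive manner assimilation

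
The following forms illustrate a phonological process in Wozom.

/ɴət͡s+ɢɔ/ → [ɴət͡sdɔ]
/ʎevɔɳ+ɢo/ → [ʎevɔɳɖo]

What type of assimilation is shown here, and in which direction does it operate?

Comparing underlying and surface forms, /ɢ/ → [d] is the alternation; the neighbouring /t͡s/ is constant.
The change uvular → alveolar matches the place of the preceding /t͡s/, identifying this as place assimilation.
Manner and voice are unchanged, so the assimilation is partial, not total.
The same holds elsewhere in the data: /ɢ/ → [ɖ] after /ɳ/ (uvular → retroflex, matching retroflex) — only place changes, and always toward the preceding segment.
Since the segment that changes follows the conditioning segment, the assimilation is progressive.

progressive place assimilation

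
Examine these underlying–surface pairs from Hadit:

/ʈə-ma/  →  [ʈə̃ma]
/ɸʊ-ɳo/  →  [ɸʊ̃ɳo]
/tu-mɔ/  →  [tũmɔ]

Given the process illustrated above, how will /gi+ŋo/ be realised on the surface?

[gĩŋo]

The data show regressive nasality assimilation (vowel nasalisation): /ə/ → [ə̃] before /m/; /ʊ/ → [ʊ̃] before /ɳ/; /u/ → [ũ] before /m/ — a vowel is nasalised by an immediately following nasal consonant.
The vowel /i/ is adjacent to the following nasal /ŋ/, so it acquires [+nasal] and surfaces as [ĩ].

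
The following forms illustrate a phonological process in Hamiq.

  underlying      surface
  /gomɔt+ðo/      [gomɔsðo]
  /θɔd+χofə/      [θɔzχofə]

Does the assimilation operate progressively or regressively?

Underlying /t/ is realised as [s] next to /ð/; /ð/ itself does not change.
/t/ is a stop while /ð/ is a fricative; the output [s] is a fricative, matching the trigger — so the feature that spreads is manner.
The same holds elsewhere in the data: /d/ → [z] before /χ/ (stop → fricative, matching a fricative) — only manner changes, and always toward the following segment.
Since the segment that changes precedes the conditioning segment, the assimilation is regressive.

regressive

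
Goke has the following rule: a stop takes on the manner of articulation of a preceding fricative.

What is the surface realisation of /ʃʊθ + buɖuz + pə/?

The rule targets /b/ (voiced bilabial stop), which sits after the trigger /θ/ (fricative).
A voiced bilabial fricative is [β], so the surface segment is [β].
At the second juncture, /p/ likewise becomes [ɸ] adjacent to /z/.

[ʃʊθβuɖuzɸə]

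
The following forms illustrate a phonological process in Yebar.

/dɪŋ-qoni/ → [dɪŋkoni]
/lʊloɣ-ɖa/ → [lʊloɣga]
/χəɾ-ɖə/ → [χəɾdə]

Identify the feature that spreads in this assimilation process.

Comparing underlying and surface forms, /q/ → [k] is the alternation; the neighbouring /ŋ/ is constant.
/q/ is uvular while /ŋ/ is velar; the output [k] is velar, matching the trigger — so the feature that spreads is place.
The other alternating forms pattern the same way: /ɖ/ → [g] after /ɣ/ (retroflex → velar, matching velar); /ɖ/ → [d] after /ɾ/ (retroflex → alveolar, matching alveolar) — only place changes, and always toward the preceding segment.

place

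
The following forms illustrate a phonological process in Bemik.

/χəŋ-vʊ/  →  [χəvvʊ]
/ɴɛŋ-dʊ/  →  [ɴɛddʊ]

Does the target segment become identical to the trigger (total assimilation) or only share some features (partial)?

Underlying /ŋ/ is realised as [v] next to /v/; /v/ itself does not change.
The output [v] is identical to the trigger /v/ — every feature (place, manner, voicing) has been copied — so this is total assimilation.
The other form behaves the same way: /ŋ/ → [d] before /d/ — in each case the output is a copy of the following consonant.

total assimilation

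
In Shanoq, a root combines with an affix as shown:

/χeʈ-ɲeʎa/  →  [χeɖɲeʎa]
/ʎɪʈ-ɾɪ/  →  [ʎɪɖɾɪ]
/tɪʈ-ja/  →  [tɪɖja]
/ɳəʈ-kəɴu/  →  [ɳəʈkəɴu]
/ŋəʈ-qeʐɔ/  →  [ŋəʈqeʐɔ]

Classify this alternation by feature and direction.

regressive voicing assimilation

Comparing underlying and surface forms, /ʈ/ → [ɖ] is the alternation; the neighbouring /ɲ/ is constant.
The change voiceless → voiced matches the voicing of the following /ɲ/, identifying this as voicing assimilation.
Place and manner are unchanged, so the assimilation is partial, not total.
The other alternating forms pattern the same way: /ʈ/ → [ɖ] before /ɾ/ (voiceless → voiced, matching voiced); /ʈ/ → [ɖ] before /j/ (voiceless → voiced, matching voiced) — only voicing changes, and always toward the following segment.
Nothing changes in [ɳəʈkəɴu], [ŋəʈqeʐɔ]: there the adjacent consonants already agree in voicing (/ʈ/ and /k/ are both voiceless; /ʈ/ and /q/ are both voiceless), so these forms are consistent with the same rule.
The trigger is the following segment, so the direction is regressive (anticipatory).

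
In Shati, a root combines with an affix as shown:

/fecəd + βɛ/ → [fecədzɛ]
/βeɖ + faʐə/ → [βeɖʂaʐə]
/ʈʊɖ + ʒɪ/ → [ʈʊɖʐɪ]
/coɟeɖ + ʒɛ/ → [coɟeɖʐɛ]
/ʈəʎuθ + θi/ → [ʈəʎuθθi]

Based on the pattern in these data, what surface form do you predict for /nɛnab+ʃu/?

[nɛnabɸu]

The data show progressive place assimilation: /β/ → [z] after /d/; /f/ → [ʂ] after /ɖ/; /ʒ/ → [ʐ] after /ɖ/. In each pair only place changes, matching the preceding consonant, while manner and voice stay constant.
Nothing changes in [ʈəʎuθθi]: there the adjacent consonants already agree in place (/θ/ and /θ/ are both dental), so this form is consistent with the same rule.
The rule targets /ʃ/ (voiceless postalveolar fricative), which sits after the trigger /b/ (bilabial).
A voiceless bilabial fricative is [ɸ], so the surface segment is [ɸ].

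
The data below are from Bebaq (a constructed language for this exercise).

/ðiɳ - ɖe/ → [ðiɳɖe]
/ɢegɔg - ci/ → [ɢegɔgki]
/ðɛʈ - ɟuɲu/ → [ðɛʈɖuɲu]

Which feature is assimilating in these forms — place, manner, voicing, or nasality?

Comparing underlying and surface forms, /c/ → [k] is the alternation; the neighbouring /g/ is constant.
The change palatal → velar matches the place of the preceding /g/, identifying this as place assimilation.
Checking the remaining alternation: /ɟ/ → [ɖ] after /ʈ/ (palatal → retroflex, matching retroflex) — only place changes, and always toward the preceding segment.
No alternation appears in [ðiɳɖe]: there the adjacent consonants already agree in place (/ɖ/ and /ɳ/ are both retroflex), so this form is consistent with the same rule.

place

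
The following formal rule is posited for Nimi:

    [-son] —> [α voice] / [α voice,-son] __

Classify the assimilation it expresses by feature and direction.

progressive voicing assimilation

The shared variable α links the value of [voice] on the target to the same value on the neighbouring segment, so voicing is the feature that assimilates.
The conditioning segment sits to the left of the focus bar, meaning the trigger precedes the segment that changes — progressive assimilation.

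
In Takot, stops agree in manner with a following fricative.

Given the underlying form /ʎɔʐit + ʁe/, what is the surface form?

/t/ is a voiceless alveolar stop. The following trigger /ʁ/ is a fricative, so /t/ must become a fricative as well.
A voiceless alveolar fricative is [s], so the surface segment is [s].

[ʎɔʐisʁe]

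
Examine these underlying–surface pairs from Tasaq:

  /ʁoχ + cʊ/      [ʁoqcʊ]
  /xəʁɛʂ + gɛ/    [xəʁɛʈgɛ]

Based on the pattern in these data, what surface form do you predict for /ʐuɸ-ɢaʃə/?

The data show regressive manner assimilation: /χ/ → [q] before /c/; /ʂ/ → [ʈ] before /g/. In each pair only manner changes, matching the following consonant, while place and voice stay constant.
The rule targets /ɸ/ (voiceless bilabial fricative), which sits before the trigger /ɢ/ (stop).
The voiceless bilabial stop is [p], so /ɸ/ → [p].

[ʐupɢaʃə]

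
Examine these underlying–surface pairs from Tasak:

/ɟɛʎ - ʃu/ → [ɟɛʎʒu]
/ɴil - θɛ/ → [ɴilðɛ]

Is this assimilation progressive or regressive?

Underlying /ʃ/ is realised as [ʒ] next to /ʎ/; /ʎ/ itself does not change.
/ʃ/ is voiceless while /ʎ/ is voiced; the output [ʒ] is voiced, matching the trigger — so the feature that spreads is voicing.
Checking the remaining alternation: /θ/ → [ð] after /l/ (voiceless → voiced, matching voiced) — only voicing changes, and always toward the preceding segment.
Since the segment that changes follows the conditioning segment, the assimilation is progressive.

progressive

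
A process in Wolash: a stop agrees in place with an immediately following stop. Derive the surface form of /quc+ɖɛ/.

[quʈɖɛ]

The rule targets /c/ (voiceless palatal stop), which sits before the trigger /ɖ/ (retroflex).
A voiceless retroflex stop is [ʈ], so the surface segment is [ʈ].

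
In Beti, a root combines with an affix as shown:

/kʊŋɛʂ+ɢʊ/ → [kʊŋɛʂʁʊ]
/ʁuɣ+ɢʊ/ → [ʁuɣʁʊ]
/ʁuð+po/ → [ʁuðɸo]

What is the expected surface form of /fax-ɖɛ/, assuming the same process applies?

[faxʐɛ]

The data show progressive manner assimilation: /ɢ/ → [ʁ] after /ʂ/; /ɢ/ → [ʁ] after /ɣ/; /p/ → [ɸ] after /ð/. In each pair only manner changes, matching the preceding consonant, while place and voice stay constant.
/ɖ/ is a voiced retroflex stop. The preceding trigger /x/ is a fricative, so /ɖ/ must become a fricative as well.
The voiced retroflex fricative is [ʐ], so /ɖ/ → [ʐ].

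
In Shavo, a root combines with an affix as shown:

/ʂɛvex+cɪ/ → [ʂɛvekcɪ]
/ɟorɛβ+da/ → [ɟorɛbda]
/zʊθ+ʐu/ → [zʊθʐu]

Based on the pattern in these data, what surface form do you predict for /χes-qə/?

[χetqə]

The data show regressive manner assimilation: /x/ → [k] before /c/; /β/ → [b] before /d/. In each pair only manner changes, matching the following consonant, while place and voice stay constant.
No alternation appears in [zʊθʐu]: there the adjacent consonants already agree in manner (/θ/ and /ʐ/ are both fricatives), so this form is consistent with the same rule.
/s/ is a voiceless alveolar fricative. The following trigger /q/ is a stop, so /s/ must become a stop as well.
A voiceless alveolar stop is [t], so the surface segment is [t].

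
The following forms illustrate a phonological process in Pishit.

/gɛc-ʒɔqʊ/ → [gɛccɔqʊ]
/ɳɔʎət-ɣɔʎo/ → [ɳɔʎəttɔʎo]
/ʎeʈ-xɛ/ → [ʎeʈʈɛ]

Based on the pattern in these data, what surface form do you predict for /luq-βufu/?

[luqqufu]

The data show progressive total assimilation (/ʒ/ → [c] after /c/; /ɣ/ → [t] after /t/; /x/ → [ʈ] after /ʈ/): in every case the target segment becomes identical to its preceding neighbour, copying more than a single feature.
/β/ is the segment targeted by the rule; it sits immediately after /q/, so it assimilates completely and surfaces as [q].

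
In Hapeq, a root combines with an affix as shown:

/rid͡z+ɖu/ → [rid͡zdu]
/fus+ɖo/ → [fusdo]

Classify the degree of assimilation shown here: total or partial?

The segment that alternates is /ɖ/, which surfaces as [d] when adjacent to /d͡z/.
/ɖ/ is retroflex while /d͡z/ is alveolar; the output [d] is alveolar, matching the trigger — so the feature that spreads is place.
Manner and voice are unchanged, so the assimilation is partial, not total.
The other alternating form patterns the same way: /ɖ/ → [d] after /s/ (retroflex → alveolar, matching alveolar) — only place changes, and always toward the preceding segment.

partial assimilation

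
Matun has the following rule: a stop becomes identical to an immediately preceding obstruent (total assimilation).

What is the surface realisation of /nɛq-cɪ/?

[nɛqqɪ]

/c/ is the segment targeted by the rule; it sits immediately after /q/, so it assimilates completely and surfaces as [q].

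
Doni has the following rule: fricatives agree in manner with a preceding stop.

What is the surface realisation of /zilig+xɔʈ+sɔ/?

/x/ is a voiceless velar fricative. The preceding trigger /g/ is a stop, so /x/ must become a stop as well.
Changing only its manner to stop gives [k] — the voiceless velar stop.
The same rule applies at the second boundary: /s/ → [t] next to /ʈ/.

[ziligkɔʈtɔ]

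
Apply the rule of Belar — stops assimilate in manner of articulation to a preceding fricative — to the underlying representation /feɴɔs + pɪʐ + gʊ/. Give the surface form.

The rule targets /p/ (voiceless bilabial stop), which sits after the trigger /s/ (fricative).
A voiceless bilabial fricative is [ɸ], so the surface segment is [ɸ].
The same rule applies at the second boundary: /g/ → [ɣ] next to /ʐ/.

[feɴɔsɸɪʐɣʊ]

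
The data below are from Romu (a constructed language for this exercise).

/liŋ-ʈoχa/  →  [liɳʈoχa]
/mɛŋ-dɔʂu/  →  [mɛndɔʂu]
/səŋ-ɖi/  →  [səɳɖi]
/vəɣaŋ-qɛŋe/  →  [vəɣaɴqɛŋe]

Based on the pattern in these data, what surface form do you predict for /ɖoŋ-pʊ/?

[ɖompʊ]

The data show regressive place assimilation: /ŋ/ → [ɳ] before /ʈ/; /ŋ/ → [n] before /d/; /ŋ/ → [ɳ] before /ɖ/; /ŋ/ → [ɴ] before /q/. In each pair only place changes, matching the following consonant, while manner and voice stay constant.
/ŋ/ is a voiced velar nasal. The following trigger /p/ is bilabial, so /ŋ/ must become bilabial as well.
Changing only its place to bilabial gives [m] — the voiced bilabial nasal.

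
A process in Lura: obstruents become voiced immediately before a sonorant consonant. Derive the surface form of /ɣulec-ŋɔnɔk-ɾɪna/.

/c/ is a voiceless palatal stop. The following trigger /ŋ/ is voiced, so /c/ must become voiced as well.
Changing only its voicing to voiced gives [ɟ] — the voiced palatal stop.
The same rule applies at the second boundary: /k/ → [g] next to /ɾ/.

[ɣuleɟŋɔnɔgɾɪna]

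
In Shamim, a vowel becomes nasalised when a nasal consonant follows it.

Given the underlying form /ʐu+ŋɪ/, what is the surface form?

The vowel /u/ is adjacent to the following nasal /ŋ/, so it acquires [+nasal] and surfaces as [ũ].

[ʐũŋɪ]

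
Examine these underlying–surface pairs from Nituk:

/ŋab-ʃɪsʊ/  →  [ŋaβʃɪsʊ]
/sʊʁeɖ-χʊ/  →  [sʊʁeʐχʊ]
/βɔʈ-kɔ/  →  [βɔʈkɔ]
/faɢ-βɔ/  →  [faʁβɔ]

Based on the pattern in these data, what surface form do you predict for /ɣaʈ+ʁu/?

[ɣaʂʁu]

The data show regressive manner assimilation: /b/ → [β] before /ʃ/; /ɖ/ → [ʐ] before /χ/; /ɢ/ → [ʁ] before /β/. In each pair only manner changes, matching the following consonant, while place and voice stay constant.
No alternation appears in [βɔʈkɔ]: there the adjacent consonants already agree in manner (/ʈ/ and /k/ are both stops), so this form is consistent with the same rule.
The rule targets /ʈ/ (voiceless retroflex stop), which sits before the trigger /ʁ/ (fricative).
Changing only its manner to fricative gives [ʂ] — the voiceless retroflex fricative.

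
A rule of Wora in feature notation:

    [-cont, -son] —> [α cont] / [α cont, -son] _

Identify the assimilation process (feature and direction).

The shared variable α links the value of [cont] on the target to that of the neighbouring obstruent. [cont] distinguishes stops from fricatives — a manner-of-articulation feature — so this is manner assimilation.
The conditioning segment sits to the left of the focus bar, meaning the trigger precedes the segment that changes — progressive assimilation.

progressive manner assimilation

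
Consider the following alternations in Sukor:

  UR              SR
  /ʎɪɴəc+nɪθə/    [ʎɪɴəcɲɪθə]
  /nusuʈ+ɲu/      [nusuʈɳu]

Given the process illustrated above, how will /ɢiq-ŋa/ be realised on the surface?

[ɢiqɴa]

The data show progressive place assimilation: /n/ → [ɲ] after /c/; /ɲ/ → [ɳ] after /ʈ/. In each pair only place changes, matching the preceding consonant, while manner and voice stay constant.
The rule targets /ŋ/ (voiced velar nasal), which sits after the trigger /q/ (uvular).
The voiced uvular nasal is [ɴ], so /ŋ/ → [ɴ].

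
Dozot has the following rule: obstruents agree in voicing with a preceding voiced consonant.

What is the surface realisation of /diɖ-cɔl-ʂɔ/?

/c/ is a voiceless palatal stop. The preceding trigger /ɖ/ is voiced, so /c/ must become voiced as well.
Changing only its voicing to voiced gives [ɟ] — the voiced palatal stop.
At the second juncture, /ʂ/ likewise becomes [ʐ] adjacent to /l/.

[diɖɟɔlʐɔ]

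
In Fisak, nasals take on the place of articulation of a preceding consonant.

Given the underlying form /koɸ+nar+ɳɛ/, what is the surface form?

/n/ is a voiced alveolar nasal. The preceding trigger /ɸ/ is bilabial, so /n/ must become bilabial as well.
A voiced bilabial nasal is [m], so the surface segment is [m].
At the second juncture, /ɳ/ likewise becomes [n] adjacent to /r/.

[koɸmarnɛ]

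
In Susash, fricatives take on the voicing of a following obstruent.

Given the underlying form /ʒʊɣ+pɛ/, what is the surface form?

The rule targets /ɣ/ (voiced velar fricative), which sits before the trigger /p/ (voiceless).
A voiceless velar fricative is [x], so the surface segment is [x].

[ʒʊxpɛ]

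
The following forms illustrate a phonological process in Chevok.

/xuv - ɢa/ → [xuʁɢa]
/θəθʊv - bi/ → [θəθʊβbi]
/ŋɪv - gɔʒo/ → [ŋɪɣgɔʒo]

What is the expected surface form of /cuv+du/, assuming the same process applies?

[cuzdu]

The data show regressive place assimilation: /v/ → [ʁ] before /ɢ/; /v/ → [β] before /b/; /v/ → [ɣ] before /g/. In each pair only place changes, matching the following consonant, while manner and voice stay constant.
/v/ is a voiced labiodental fricative. The following trigger /d/ is alveolar, so /v/ must become alveolar as well.
Changing only its place to alveolar gives [z] — the voiced alveolar fricative.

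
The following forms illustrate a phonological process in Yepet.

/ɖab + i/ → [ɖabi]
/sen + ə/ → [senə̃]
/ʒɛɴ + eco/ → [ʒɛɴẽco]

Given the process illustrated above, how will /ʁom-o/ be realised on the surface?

The data show progressive nasality assimilation (vowel nasalisation): /ə/ → [ə̃] after /n/; /e/ → [ẽ] after /ɴ/ — a vowel is nasalised by an immediately preceding nasal consonant.
No change occurs in [ɖabi] because the vowel at the boundary is adjacent to an oral consonant, not a nasal (/i/ next to /b/).
/o/ sits next to the nasal /m/ and is therefore nasalised to [õ].

[ʁomõ]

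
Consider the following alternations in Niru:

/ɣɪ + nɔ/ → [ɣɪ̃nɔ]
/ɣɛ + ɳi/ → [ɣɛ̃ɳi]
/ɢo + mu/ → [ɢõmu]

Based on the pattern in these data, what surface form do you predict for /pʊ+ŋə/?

The data show regressive nasality assimilation (vowel nasalisation): /ɪ/ → [ɪ̃] before /n/; /ɛ/ → [ɛ̃] before /ɳ/; /o/ → [õ] before /m/ — a vowel is nasalised by an immediately following nasal consonant.
/ʊ/ sits next to the nasal /ŋ/ and is therefore nasalised to [ʊ̃].

[pʊ̃ŋə]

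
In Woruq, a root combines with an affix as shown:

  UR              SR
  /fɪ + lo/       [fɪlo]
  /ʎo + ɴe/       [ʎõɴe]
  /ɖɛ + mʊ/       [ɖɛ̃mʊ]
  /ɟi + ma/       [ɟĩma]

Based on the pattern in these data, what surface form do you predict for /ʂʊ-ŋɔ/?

The data show regressive nasality assimilation (vowel nasalisation): /o/ → [õ] before /ɴ/; /ɛ/ → [ɛ̃] before /m/; /i/ → [ĩ] before /m/ — a vowel is nasalised by an immediately following nasal consonant.
No change occurs in [fɪlo] because the vowel at the boundary is adjacent to an oral consonant, not a nasal (/ɪ/ next to /l/).
The vowel /ʊ/ is adjacent to the following nasal /ŋ/, so it acquires [+nasal] and surfaces as [ʊ̃].

[ʂʊ̃ŋɔ]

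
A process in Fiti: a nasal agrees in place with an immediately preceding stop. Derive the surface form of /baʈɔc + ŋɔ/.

[baʈɔcɲɔ]

/ŋ/ is a voiced velar nasal. The preceding trigger /c/ is palatal, so /ŋ/ must become palatal as well.
The voiced palatal nasal is [ɲ], so /ŋ/ → [ɲ].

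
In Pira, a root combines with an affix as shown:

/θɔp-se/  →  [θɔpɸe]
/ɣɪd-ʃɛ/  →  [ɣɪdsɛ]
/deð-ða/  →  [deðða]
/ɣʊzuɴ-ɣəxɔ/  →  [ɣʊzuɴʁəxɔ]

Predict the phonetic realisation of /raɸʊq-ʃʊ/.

[raɸʊqχʊ]

The data show progressive place assimilation: /s/ → [ɸ] after /p/; /ʃ/ → [s] after /d/; /ɣ/ → [ʁ] after /ɴ/. In each pair only place changes, matching the preceding consonant, while manner and voice stay constant.
No alternation appears in [deðða]: there the adjacent consonants already agree in place (/ð/ and /ð/ are both dental), so this form is consistent with the same rule.
The rule targets /ʃ/ (voiceless postalveolar fricative), which sits after the trigger /q/ (uvular).
Changing only its place to uvular gives [χ] — the voiceless uvular fricative.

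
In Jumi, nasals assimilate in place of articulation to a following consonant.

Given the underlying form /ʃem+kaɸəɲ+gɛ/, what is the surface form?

[ʃeŋkaɸəŋgɛ]

The rule targets /m/ (voiced bilabial nasal), which sits before the trigger /k/ (velar).
Changing only its place to velar gives [ŋ] — the voiced velar nasal.
At the second juncture, /ɲ/ likewise becomes [ŋ] adjacent to /g/.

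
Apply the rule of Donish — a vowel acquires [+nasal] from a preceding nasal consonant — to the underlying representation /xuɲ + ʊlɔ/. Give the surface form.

The vowel /ʊ/ is adjacent to the preceding nasal /ɲ/, so it acquires [+nasal] and surfaces as [ʊ̃].

[xuɲʊ̃lɔ]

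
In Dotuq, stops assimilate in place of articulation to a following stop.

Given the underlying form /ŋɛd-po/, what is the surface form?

The rule targets /d/ (voiced alveolar stop), which sits before the trigger /p/ (bilabial).
A voiced bilabial stop is [b], so the surface segment is [b].

[ŋɛbpo]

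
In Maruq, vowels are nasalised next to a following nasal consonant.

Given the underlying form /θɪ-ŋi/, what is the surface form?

[θɪ̃ŋi]

The vowel /ɪ/ is adjacent to the following nasal /ŋ/, so it acquires [+nasal] and surfaces as [ɪ̃].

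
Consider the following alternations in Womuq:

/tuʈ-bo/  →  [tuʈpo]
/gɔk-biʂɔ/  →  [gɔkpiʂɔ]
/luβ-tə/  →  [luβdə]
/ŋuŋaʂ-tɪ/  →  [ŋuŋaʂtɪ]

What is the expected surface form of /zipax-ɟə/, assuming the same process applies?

The data show progressive voicing assimilation: /b/ → [p] after /ʈ/; /b/ → [p] after /k/; /t/ → [d] after /β/. In each pair only voicing changes, matching the preceding consonant, while place and manner stay constant.
No alternation appears in [ŋuŋaʂtɪ]: there the adjacent consonants already agree in voicing (/t/ and /ʂ/ are both voiceless), so this form is consistent with the same rule.
The rule targets /ɟ/ (voiced palatal stop), which sits after the trigger /x/ (voiceless).
The voiceless palatal stop is [c], so /ɟ/ → [c].

[zipaxcə]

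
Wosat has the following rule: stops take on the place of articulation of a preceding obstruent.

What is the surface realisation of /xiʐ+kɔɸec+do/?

[xiʐʈɔɸecɟo]

/k/ is a voiceless velar stop. The preceding trigger /ʐ/ is retroflex, so /k/ must become retroflex as well.
Changing only its place to retroflex gives [ʈ] — the voiceless retroflex stop.
At the second juncture, /d/ likewise becomes [ɟ] adjacent to /c/.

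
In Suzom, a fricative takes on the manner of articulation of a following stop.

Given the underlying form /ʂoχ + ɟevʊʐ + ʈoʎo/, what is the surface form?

[ʂoqɟevʊɖʈoʎo]

The rule targets /χ/ (voiceless uvular fricative), which sits before the trigger /ɟ/ (stop).
Changing only its manner to stop gives [q] — the voiceless uvular stop.
At the second juncture, /ʐ/ likewise becomes [ɖ] adjacent to /ʈ/.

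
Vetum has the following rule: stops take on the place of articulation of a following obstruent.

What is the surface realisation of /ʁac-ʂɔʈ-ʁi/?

[ʁaʈʂɔqʁi]

/c/ is a voiceless palatal stop. The following trigger /ʂ/ is retroflex, so /c/ must become retroflex as well.
A voiceless retroflex stop is [ʈ], so the surface segment is [ʈ].
The same rule applies at the second boundary: /ʈ/ → [q] next to /ʁ/.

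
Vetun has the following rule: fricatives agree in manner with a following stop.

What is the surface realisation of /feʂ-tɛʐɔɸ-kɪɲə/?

[feʈtɛʐɔpkɪɲə]

/ʂ/ is a voiceless retroflex fricative. The following trigger /t/ is a stop, so /ʂ/ must become a stop as well.
Changing only its manner to stop gives [ʈ] — the voiceless retroflex stop.
At the second juncture, /ɸ/ likewise becomes [p] adjacent to /k/.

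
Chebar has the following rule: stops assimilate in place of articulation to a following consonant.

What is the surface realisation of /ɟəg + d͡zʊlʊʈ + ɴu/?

[ɟədd͡zʊlʊqɴu]

/g/ is a voiced velar stop. The following trigger /d͡z/ is alveolar, so /g/ must become alveolar as well.
Changing only its place to alveolar gives [d] — the voiced alveolar stop.
The same rule applies at the second boundary: /ʈ/ → [q] next to /ɴ/.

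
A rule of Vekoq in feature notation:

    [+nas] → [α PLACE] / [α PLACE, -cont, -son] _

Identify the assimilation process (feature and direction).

The rule copies the place features (abbreviated [PLACE]) from the environment onto the target, so the assimilating feature is place.
Since the environment is written before the underscore, the trigger precedes the target; the direction is progressive.

progressive place assimilation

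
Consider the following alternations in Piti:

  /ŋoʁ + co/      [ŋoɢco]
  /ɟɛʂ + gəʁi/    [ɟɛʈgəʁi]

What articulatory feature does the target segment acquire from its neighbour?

Underlying /ʁ/ is realised as [ɢ] next to /c/; /c/ itself does not change.
The change fricative → stop matches the manner of the following /c/, identifying this as manner assimilation.
The other alternating form patterns the same way: /ʂ/ → [ʈ] before /g/ (fricative → stop, matching a stop) — only manner changes, and always toward the following segment.

manner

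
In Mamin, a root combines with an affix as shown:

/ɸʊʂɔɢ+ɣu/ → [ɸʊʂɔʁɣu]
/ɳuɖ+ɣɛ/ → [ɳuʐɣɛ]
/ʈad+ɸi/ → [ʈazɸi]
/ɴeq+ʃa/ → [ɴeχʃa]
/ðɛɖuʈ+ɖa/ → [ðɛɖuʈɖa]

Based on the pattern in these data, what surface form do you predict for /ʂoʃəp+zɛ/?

The data show regressive manner assimilation: /ɢ/ → [ʁ] before /ɣ/; /ɖ/ → [ʐ] before /ɣ/; /d/ → [z] before /ɸ/; /q/ → [χ] before /ʃ/. In each pair only manner changes, matching the following consonant, while place and voice stay constant.
No alternation appears in [ðɛɖuʈɖa]: there the adjacent consonants already agree in manner (/ʈ/ and /ɖ/ are both stops), so this form is consistent with the same rule.
/p/ is a voiceless bilabial stop. The following trigger /z/ is a fricative, so /p/ must become a fricative as well.
The voiceless bilabial fricative is [ɸ], so /p/ → [ɸ].

[ʂoʃəɸzɛ]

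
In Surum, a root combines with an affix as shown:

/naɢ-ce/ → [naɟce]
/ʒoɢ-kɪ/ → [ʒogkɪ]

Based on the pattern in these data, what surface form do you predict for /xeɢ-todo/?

The data show regressive place assimilation: /ɢ/ → [ɟ] before /c/; /ɢ/ → [g] before /k/. In each pair only place changes, matching the following consonant, while manner and voice stay constant.
The rule targets /ɢ/ (voiced uvular stop), which sits before the trigger /t/ (alveolar).
Changing only its place to alveolar gives [d] — the voiced alveolar stop.

[xedtodo]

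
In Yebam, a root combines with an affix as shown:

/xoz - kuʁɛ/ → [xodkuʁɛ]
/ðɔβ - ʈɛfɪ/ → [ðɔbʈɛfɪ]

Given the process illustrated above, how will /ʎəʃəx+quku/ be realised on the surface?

[ʎəʃəkquku]

The data show regressive manner assimilation: /z/ → [d] before /k/; /β/ → [b] before /ʈ/. In each pair only manner changes, matching the following consonant, while place and voice stay constant.
The rule targets /x/ (voiceless velar fricative), which sits before the trigger /q/ (stop).
The voiceless velar stop is [k], so /x/ → [k].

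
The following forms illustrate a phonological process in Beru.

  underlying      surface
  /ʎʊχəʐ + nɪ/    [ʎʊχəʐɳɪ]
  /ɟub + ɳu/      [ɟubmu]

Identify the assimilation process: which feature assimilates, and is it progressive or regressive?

progressive place assimilation

Comparing underlying and surface forms, /n/ → [ɳ] is the alternation; the neighbouring /ʐ/ is constant.
/n/ is alveolar while /ʐ/ is retroflex; the output [ɳ] is retroflex, matching the trigger — so the feature that spreads is place.
Manner and voice are unchanged, so the assimilation is partial, not total.
The other alternating form patterns the same way: /ɳ/ → [m] after /b/ (retroflex → bilabial, matching bilabial) — only place changes, and always toward the preceding segment.
The trigger is the preceding segment, so the direction is progressive (perseverative).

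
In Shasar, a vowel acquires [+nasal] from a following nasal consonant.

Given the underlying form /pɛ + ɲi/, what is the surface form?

[pɛ̃ɲi]

/ɛ/ sits next to the nasal /ɲ/ and is therefore nasalised to [ɛ̃].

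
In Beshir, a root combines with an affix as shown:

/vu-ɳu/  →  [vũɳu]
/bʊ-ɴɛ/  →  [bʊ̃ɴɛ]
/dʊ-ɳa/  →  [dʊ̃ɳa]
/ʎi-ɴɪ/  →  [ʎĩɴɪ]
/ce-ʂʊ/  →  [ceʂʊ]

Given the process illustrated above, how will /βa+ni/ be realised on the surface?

[βãni]

The data show regressive nasality assimilation (vowel nasalisation): /u/ → [ũ] before /ɳ/; /ʊ/ → [ʊ̃] before /ɴ/; /ʊ/ → [ʊ̃] before /ɳ/; /i/ → [ĩ] before /ɴ/ — a vowel is nasalised by an immediately following nasal consonant.
No change occurs in [ceʂʊ] because the vowel at the boundary is adjacent to an oral consonant, not a nasal (/e/ next to /ʂ/).
The vowel /a/ is adjacent to the following nasal /n/, so it acquires [+nasal] and surfaces as [ã].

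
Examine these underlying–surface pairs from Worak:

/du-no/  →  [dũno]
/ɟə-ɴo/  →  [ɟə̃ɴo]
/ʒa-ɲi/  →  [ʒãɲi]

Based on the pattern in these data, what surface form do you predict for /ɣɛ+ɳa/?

[ɣɛ̃ɳa]

The data show regressive nasality assimilation (vowel nasalisation): /u/ → [ũ] before /n/; /ə/ → [ə̃] before /ɴ/; /a/ → [ã] before /ɲ/ — a vowel is nasalised by an immediately following nasal consonant.
The vowel /ɛ/ is adjacent to the following nasal /ɳ/, so it acquires [+nasal] and surfaces as [ɛ̃].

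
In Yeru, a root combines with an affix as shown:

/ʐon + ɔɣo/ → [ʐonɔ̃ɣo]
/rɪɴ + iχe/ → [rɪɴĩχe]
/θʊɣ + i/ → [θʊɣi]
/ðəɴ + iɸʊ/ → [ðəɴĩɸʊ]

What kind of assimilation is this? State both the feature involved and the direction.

progressive nasality assimilation (vowel nasalisation)

The vowel /ɔ/ surfaces as nasalised [ɔ̃] next to the preceding nasal /n/ — it has acquired the [+nasal] feature of its neighbour.
The other form shows the same pattern: /i/ → [ĩ] after /ɴ/ — each time a vowel is nasalised next to a preceding nasal.
No change occurs in [θʊɣi] because the vowel at the boundary is adjacent to an oral consonant, not a nasal (/i/ next to /ɣ/).
Because the conditioning nasal is to the left of the vowel that changes, the process is progressive (perseverative).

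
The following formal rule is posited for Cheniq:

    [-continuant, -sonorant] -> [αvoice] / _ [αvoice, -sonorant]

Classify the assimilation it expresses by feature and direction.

regressive voicing assimilation

The shared variable α links the value of [voice] on the target to the same value on the neighbouring segment, so voicing is the feature that assimilates.
Since the environment is written after the underscore, the trigger follows the target; the direction is regressive.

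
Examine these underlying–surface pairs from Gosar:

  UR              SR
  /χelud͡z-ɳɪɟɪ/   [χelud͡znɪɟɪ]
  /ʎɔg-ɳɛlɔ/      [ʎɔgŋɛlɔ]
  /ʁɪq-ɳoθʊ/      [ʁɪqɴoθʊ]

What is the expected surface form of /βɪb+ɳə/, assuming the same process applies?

[βɪbmə]

The data show progressive place assimilation: /ɳ/ → [n] after /d͡z/; /ɳ/ → [ŋ] after /g/; /ɳ/ → [ɴ] after /q/. In each pair only place changes, matching the preceding consonant, while manner and voice stay constant.
/ɳ/ is a voiced retroflex nasal. The preceding trigger /b/ is bilabial, so /ɳ/ must become bilabial as well.
Changing only its place to bilabial gives [m] — the voiced bilabial nasal.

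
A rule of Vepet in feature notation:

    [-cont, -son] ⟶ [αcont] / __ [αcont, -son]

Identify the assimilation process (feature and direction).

regressive manner assimilation

The rule copies [cont] (continuancy) from the environment onto the target stops; since [±cont] encodes the stop/fricative manner contrast, the assimilating dimension is manner.
The conditioning segment sits to the right of the focus bar, meaning the trigger follows the segment that changes — regressive assimilation.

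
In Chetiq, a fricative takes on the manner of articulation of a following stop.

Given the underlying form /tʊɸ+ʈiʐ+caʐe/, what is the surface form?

/ɸ/ is a voiceless bilabial fricative. The following trigger /ʈ/ is a stop, so /ɸ/ must become a stop as well.
A voiceless bilabial stop is [p], so the surface segment is [p].
The same rule applies at the second boundary: /ʐ/ → [ɖ] next to /c/.

[tʊpʈiɖcaʐe]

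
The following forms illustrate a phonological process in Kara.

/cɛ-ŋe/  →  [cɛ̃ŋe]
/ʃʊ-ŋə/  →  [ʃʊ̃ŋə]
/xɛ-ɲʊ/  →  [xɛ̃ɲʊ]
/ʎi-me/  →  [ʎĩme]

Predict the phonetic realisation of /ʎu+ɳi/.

The data show regressive nasality assimilation (vowel nasalisation): /ɛ/ → [ɛ̃] before /ŋ/; /ʊ/ → [ʊ̃] before /ŋ/; /ɛ/ → [ɛ̃] before /ɲ/; /i/ → [ĩ] before /m/ — a vowel is nasalised by an immediately following nasal consonant.
/u/ sits next to the nasal /ɳ/ and is therefore nasalised to [ũ].

[ʎũɳi]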